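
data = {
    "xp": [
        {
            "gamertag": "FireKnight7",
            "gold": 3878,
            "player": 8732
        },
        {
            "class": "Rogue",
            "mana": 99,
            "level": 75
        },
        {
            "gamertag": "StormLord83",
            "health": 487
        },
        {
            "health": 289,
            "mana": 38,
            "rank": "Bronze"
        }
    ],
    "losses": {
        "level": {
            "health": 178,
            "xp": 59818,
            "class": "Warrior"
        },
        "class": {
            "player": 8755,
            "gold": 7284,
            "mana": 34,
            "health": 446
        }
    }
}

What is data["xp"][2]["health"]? 487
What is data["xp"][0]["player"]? 8732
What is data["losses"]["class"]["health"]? 446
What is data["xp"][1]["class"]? "Rogue"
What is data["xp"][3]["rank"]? "Bronze"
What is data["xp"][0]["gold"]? 3878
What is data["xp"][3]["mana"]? 38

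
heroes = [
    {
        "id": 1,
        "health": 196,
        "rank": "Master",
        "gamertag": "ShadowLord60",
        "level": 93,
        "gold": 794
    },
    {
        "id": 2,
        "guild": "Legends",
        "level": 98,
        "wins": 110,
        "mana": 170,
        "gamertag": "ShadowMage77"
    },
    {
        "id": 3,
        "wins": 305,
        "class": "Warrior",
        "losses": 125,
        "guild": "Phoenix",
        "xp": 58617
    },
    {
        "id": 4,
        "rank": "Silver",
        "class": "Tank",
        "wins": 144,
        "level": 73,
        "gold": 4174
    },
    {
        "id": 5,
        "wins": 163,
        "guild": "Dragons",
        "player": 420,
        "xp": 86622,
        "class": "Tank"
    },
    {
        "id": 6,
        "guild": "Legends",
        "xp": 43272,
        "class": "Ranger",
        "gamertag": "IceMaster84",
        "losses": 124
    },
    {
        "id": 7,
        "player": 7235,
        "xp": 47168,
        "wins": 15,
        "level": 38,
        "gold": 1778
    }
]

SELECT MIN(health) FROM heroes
196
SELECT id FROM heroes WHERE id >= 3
[3, 4, 5, 6, 7]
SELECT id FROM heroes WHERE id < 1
[]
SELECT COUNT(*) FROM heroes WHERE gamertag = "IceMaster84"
1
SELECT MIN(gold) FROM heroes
794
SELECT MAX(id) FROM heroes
7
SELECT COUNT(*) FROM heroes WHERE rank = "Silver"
1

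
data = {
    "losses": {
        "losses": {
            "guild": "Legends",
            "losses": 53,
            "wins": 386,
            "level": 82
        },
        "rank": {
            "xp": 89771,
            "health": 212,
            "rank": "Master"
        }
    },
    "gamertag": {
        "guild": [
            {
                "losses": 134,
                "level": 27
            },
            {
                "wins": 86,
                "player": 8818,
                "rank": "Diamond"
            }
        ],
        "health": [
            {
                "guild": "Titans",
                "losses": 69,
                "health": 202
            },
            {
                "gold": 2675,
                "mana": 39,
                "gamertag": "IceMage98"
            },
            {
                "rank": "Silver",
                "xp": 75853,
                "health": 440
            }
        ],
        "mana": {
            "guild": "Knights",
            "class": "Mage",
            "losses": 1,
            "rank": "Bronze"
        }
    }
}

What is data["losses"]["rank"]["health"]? 212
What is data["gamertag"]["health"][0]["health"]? 202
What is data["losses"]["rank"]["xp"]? 89771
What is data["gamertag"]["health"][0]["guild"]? "Titans"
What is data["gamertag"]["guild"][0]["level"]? 27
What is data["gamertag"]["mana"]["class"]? "Mage"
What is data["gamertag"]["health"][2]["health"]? 440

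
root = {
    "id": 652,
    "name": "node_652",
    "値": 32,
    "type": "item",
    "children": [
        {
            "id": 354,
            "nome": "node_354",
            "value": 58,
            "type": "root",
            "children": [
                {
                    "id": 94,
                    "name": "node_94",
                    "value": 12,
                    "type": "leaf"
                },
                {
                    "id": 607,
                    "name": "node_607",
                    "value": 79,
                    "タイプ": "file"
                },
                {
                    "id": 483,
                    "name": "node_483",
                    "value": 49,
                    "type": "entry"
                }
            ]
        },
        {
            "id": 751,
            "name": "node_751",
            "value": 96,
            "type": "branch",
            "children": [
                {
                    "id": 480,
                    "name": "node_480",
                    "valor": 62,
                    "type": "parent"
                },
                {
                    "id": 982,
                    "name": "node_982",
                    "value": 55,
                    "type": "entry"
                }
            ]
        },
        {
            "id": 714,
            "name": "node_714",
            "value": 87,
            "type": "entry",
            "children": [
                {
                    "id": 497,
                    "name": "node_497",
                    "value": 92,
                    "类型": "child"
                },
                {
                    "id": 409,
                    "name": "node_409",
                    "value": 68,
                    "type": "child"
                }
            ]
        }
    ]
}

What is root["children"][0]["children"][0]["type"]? "leaf"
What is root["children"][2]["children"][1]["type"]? "child"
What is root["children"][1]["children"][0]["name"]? "node_480"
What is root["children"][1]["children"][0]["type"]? "parent"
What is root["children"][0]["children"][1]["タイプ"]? "file"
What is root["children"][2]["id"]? 714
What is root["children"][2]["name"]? "node_714"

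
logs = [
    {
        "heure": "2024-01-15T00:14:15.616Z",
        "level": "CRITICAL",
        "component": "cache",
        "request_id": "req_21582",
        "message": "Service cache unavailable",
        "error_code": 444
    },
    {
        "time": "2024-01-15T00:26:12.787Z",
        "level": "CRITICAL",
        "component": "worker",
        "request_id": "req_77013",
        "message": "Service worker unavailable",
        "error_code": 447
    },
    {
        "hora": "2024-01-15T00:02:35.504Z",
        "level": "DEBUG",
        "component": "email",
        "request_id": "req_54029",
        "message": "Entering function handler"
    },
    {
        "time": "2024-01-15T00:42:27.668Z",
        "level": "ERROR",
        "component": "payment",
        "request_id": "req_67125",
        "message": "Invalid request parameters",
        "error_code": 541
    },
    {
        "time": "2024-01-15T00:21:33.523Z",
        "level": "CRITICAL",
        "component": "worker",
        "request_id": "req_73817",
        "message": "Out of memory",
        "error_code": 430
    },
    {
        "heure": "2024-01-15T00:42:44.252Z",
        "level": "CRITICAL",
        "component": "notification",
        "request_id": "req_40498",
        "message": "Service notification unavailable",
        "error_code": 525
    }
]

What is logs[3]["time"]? "2024-01-15T00:42:27.668Z"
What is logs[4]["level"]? "CRITICAL"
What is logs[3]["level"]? "ERROR"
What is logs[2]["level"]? "DEBUG"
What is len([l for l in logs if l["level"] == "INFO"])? 0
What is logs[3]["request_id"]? "req_67125"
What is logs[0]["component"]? "cache"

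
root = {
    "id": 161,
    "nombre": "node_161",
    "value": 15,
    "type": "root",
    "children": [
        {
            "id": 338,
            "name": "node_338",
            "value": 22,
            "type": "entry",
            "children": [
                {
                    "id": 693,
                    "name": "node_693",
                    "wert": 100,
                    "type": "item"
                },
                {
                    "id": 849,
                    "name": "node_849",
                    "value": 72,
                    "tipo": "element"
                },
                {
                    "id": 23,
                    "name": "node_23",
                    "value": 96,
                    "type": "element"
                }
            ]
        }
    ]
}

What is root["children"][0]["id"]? 338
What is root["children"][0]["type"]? "entry"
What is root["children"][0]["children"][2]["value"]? 96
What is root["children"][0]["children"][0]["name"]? "node_693"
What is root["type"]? "root"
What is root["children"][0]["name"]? "node_338"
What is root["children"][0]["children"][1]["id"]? 849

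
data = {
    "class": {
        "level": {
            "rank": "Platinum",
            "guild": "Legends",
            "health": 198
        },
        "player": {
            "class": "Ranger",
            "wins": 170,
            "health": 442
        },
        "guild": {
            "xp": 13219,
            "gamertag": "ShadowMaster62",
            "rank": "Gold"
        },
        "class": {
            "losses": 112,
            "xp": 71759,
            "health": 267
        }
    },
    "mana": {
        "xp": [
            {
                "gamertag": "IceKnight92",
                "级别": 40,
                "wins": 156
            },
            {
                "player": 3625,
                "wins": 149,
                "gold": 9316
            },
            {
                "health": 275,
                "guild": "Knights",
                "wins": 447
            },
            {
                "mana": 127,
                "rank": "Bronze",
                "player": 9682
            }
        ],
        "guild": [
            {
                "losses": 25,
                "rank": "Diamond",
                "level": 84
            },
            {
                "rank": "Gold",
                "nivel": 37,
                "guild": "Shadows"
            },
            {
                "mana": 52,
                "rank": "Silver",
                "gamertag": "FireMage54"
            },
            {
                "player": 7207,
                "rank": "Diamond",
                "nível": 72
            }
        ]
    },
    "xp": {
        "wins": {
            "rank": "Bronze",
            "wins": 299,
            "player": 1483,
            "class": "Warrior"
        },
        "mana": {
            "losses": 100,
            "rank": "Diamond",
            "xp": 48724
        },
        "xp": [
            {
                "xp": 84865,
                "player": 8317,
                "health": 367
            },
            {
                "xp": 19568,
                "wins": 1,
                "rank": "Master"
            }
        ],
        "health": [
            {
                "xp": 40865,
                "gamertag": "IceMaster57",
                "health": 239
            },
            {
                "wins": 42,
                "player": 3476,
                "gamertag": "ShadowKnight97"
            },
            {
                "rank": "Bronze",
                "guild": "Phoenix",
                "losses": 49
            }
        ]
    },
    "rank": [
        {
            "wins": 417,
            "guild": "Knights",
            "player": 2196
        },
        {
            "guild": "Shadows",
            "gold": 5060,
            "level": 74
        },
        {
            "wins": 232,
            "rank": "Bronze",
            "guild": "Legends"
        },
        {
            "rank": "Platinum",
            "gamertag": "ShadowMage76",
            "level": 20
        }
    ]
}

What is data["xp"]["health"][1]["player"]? 3476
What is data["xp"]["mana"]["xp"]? 48724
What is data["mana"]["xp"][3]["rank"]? "Bronze"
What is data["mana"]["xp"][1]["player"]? 3625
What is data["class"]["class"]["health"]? 267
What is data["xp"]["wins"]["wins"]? 299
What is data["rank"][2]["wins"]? 232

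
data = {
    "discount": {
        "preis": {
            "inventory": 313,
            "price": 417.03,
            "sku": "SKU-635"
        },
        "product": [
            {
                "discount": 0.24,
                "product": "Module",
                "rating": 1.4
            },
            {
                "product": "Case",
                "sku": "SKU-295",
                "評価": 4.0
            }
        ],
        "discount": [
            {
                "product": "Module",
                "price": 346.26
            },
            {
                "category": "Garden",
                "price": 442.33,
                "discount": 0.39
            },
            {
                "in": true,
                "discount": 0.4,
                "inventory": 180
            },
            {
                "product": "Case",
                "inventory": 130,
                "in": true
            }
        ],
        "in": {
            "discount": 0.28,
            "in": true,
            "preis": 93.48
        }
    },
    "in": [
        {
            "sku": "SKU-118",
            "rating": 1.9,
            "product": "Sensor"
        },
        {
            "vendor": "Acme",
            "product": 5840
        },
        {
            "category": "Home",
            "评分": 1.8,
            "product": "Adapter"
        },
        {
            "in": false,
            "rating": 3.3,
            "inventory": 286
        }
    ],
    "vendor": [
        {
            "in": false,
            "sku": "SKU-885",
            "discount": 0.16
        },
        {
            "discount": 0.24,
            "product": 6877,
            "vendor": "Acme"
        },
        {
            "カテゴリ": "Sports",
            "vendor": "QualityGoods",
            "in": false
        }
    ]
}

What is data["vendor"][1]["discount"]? 0.24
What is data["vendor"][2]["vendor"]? "QualityGoods"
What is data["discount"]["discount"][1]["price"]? 442.33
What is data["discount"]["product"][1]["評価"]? 4.0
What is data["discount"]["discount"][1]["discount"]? 0.39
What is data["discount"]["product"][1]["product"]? "Case"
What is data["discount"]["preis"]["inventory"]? 313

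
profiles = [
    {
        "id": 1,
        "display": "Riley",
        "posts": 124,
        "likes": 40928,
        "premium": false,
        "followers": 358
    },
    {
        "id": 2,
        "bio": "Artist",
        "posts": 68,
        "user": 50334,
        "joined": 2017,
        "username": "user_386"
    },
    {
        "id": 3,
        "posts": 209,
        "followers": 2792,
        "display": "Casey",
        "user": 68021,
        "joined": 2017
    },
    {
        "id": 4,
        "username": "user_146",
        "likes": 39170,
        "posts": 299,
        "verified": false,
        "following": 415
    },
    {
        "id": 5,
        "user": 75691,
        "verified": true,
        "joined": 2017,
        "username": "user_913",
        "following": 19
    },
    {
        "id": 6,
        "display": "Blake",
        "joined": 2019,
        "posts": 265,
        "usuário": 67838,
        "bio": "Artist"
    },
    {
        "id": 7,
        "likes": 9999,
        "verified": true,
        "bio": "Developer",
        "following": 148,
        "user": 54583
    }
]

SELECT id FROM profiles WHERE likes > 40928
[]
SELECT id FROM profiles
[1, 2, 3, 4, 5, 6, 7]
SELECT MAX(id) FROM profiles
7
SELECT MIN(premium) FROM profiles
False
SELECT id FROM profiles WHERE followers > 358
[3]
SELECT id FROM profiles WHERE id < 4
[1, 2, 3]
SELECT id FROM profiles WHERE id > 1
[2, 3, 4, 5, 6, 7]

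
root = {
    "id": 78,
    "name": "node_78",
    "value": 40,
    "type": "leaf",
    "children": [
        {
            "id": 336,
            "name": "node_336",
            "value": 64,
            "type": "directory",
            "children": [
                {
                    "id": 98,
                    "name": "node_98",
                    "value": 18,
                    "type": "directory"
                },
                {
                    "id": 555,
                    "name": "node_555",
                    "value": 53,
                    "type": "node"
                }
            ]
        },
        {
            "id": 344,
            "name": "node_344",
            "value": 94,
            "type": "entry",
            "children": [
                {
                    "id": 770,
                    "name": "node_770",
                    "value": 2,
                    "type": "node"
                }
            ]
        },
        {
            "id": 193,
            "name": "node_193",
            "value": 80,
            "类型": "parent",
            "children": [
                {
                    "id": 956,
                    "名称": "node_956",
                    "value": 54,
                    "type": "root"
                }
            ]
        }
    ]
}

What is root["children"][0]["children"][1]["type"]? "node"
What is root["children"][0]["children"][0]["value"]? 18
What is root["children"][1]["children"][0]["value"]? 2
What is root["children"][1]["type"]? "entry"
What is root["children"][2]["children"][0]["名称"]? "node_956"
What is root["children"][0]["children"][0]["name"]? "node_98"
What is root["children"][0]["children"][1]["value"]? 53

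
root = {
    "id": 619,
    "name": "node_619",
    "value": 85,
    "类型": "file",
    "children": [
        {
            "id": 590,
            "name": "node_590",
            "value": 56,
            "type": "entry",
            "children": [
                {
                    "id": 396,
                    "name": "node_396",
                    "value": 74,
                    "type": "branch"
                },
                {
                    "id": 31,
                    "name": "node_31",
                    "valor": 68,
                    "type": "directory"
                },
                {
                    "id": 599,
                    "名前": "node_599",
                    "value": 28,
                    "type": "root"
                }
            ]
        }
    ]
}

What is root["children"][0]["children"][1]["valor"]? 68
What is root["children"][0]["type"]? "entry"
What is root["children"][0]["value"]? 56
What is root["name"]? "node_619"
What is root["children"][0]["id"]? 590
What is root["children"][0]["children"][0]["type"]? "branch"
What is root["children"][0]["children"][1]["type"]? "directory"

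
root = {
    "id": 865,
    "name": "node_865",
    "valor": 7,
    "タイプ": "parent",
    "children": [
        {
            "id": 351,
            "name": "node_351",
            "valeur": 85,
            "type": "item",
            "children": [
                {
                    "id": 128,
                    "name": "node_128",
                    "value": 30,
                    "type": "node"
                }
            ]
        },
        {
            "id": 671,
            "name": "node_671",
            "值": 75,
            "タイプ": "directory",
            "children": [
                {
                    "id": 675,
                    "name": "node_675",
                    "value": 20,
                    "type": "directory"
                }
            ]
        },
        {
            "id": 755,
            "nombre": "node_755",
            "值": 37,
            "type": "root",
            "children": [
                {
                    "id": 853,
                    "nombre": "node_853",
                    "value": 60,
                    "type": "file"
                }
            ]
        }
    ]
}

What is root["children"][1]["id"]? 671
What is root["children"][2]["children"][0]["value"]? 60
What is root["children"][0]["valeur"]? 85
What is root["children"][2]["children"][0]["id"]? 853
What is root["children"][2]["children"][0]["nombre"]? "node_853"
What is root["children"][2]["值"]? 37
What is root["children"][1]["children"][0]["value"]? 20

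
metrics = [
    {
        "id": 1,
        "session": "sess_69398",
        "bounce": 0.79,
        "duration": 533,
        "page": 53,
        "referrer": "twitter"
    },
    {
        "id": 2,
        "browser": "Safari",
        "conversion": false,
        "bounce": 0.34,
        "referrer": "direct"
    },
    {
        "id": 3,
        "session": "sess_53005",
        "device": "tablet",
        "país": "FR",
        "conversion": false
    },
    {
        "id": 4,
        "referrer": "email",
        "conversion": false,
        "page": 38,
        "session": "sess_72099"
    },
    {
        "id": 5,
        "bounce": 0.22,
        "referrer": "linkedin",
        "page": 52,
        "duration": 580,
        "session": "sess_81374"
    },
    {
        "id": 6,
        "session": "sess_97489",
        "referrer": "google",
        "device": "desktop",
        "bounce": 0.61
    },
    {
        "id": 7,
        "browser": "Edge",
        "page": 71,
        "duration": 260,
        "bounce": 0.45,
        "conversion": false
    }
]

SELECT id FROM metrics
[1, 2, 3, 4, 5, 6, 7]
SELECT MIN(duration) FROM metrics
260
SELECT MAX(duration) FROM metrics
580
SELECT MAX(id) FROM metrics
7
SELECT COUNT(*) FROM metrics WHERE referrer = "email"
1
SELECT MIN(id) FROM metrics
1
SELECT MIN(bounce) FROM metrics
0.22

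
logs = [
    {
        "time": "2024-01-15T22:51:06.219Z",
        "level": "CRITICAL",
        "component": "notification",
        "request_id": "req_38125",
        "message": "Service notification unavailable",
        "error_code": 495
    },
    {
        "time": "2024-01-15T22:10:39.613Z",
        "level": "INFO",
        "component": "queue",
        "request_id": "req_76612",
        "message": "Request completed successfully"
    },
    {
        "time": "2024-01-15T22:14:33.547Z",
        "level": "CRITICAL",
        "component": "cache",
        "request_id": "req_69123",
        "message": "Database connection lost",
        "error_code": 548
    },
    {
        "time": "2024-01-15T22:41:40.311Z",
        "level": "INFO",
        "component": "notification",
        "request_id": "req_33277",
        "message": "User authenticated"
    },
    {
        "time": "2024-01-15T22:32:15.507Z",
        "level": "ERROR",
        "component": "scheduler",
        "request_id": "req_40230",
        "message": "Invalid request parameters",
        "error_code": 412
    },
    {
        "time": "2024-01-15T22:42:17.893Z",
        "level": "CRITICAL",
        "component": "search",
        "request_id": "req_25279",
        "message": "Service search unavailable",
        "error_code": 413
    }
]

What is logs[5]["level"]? "CRITICAL"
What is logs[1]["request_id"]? "req_76612"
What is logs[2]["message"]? "Database connection lost"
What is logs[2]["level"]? "CRITICAL"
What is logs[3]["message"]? "User authenticated"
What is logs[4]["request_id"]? "req_40230"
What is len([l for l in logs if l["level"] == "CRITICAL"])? 3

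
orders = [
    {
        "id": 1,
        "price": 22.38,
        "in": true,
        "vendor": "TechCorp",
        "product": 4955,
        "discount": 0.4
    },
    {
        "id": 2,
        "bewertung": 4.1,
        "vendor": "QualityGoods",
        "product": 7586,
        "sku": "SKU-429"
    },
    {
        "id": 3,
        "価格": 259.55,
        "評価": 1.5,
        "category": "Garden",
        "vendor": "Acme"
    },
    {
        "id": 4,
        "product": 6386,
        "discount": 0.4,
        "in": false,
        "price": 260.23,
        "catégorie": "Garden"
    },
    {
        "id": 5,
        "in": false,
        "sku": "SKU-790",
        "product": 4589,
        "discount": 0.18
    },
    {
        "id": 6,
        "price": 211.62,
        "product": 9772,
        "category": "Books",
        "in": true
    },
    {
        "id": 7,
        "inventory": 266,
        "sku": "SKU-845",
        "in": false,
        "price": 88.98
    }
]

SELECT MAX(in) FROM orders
True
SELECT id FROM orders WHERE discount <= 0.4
[1, 4, 5]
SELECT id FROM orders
[1, 2, 3, 4, 5, 6, 7]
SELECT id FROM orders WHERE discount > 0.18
[1, 4]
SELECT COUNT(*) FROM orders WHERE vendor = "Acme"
1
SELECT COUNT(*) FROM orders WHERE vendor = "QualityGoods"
1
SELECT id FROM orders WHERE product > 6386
[2, 6]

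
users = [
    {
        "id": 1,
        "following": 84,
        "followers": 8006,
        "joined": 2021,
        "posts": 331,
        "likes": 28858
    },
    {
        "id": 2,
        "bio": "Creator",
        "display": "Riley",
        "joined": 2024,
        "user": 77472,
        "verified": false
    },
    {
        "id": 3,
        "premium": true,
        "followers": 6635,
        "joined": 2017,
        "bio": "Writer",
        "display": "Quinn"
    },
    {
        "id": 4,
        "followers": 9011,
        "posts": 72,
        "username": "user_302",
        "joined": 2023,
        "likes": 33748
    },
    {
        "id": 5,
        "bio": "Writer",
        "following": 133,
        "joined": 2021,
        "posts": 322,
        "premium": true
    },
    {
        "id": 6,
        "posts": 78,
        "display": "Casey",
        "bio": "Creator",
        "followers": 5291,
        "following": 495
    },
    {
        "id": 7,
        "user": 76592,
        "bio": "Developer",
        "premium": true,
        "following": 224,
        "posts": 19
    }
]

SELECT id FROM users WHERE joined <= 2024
[1, 2, 3, 4, 5]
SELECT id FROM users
[1, 2, 3, 4, 5, 6, 7]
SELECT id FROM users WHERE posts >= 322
[1, 5]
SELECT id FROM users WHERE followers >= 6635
[1, 3, 4]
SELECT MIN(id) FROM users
1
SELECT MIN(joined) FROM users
2017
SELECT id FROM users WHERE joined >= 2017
[1, 2, 3, 4, 5]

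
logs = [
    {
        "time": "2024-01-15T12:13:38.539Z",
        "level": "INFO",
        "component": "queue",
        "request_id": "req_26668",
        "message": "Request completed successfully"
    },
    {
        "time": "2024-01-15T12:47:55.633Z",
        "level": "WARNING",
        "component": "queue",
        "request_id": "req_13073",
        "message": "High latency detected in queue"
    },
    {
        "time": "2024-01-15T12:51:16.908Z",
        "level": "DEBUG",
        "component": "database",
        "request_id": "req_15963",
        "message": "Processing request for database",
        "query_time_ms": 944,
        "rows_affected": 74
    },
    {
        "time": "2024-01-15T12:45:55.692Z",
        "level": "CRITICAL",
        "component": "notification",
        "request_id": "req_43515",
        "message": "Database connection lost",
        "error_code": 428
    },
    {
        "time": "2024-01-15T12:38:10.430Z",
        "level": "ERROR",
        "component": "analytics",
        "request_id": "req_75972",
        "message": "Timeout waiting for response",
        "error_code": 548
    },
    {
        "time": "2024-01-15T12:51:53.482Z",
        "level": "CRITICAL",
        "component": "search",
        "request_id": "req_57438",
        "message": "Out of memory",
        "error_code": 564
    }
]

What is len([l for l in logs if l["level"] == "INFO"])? 1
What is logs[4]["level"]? "ERROR"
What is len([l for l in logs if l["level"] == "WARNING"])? 1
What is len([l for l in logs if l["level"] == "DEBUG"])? 1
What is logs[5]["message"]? "Out of memory"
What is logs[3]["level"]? "CRITICAL"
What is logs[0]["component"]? "queue"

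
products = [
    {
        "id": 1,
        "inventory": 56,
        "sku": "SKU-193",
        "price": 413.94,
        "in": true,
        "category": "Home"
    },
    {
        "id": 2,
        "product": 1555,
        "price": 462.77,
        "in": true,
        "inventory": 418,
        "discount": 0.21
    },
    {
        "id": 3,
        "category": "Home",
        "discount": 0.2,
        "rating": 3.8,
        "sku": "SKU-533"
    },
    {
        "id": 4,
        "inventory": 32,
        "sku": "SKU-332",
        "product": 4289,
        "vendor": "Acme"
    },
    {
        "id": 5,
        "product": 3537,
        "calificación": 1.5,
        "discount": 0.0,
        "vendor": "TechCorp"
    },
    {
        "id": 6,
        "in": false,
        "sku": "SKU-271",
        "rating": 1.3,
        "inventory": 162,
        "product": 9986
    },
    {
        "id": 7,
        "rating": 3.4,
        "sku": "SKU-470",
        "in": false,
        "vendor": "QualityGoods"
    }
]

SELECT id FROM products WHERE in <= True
[1, 2, 6, 7]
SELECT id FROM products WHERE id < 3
[1, 2]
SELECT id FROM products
[1, 2, 3, 4, 5, 6, 7]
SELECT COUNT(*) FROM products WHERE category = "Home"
2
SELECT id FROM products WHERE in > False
[1, 2]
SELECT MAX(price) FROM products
462.77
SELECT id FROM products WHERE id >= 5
[5, 6, 7]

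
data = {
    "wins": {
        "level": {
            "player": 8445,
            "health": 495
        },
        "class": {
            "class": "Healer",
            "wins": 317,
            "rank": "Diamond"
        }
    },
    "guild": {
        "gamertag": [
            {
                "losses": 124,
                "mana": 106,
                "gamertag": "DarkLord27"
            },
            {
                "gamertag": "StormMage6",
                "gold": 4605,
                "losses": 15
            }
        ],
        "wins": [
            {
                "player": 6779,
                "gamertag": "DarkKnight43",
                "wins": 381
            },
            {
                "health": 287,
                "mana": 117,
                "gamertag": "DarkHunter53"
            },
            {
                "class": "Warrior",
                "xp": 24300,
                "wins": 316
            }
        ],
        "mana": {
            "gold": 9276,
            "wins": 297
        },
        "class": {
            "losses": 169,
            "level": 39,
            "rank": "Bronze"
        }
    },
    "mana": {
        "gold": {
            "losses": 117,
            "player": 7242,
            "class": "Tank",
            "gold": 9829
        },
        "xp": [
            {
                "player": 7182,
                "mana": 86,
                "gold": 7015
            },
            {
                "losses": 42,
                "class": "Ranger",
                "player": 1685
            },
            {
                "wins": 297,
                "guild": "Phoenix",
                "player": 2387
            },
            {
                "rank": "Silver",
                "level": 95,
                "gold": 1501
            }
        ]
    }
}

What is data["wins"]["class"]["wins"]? 317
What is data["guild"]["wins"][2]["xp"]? 24300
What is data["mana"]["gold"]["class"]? "Tank"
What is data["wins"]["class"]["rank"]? "Diamond"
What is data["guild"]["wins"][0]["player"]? 6779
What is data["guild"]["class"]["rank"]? "Bronze"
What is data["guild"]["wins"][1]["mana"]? 117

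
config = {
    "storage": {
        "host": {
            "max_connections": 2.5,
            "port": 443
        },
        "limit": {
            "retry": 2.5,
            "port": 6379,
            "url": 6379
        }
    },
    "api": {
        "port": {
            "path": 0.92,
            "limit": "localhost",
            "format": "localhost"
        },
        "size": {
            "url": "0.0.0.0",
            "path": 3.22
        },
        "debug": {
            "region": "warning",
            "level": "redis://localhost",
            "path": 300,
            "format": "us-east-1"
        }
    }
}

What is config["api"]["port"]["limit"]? "localhost"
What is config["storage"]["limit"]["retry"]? 2.5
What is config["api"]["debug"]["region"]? "warning"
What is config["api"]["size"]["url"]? "0.0.0.0"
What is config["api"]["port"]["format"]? "localhost"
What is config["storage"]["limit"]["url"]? 6379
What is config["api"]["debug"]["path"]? 300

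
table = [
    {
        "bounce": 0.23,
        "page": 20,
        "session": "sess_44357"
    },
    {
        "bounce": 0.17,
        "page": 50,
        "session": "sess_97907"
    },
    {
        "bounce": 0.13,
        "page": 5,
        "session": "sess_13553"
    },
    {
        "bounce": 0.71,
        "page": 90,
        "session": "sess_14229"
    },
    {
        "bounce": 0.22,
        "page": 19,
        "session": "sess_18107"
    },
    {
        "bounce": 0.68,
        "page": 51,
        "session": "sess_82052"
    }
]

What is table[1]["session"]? "sess_97907"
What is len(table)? 6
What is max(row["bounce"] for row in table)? 0.71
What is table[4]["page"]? 19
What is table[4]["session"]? "sess_18107"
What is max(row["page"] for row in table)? 90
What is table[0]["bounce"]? 0.23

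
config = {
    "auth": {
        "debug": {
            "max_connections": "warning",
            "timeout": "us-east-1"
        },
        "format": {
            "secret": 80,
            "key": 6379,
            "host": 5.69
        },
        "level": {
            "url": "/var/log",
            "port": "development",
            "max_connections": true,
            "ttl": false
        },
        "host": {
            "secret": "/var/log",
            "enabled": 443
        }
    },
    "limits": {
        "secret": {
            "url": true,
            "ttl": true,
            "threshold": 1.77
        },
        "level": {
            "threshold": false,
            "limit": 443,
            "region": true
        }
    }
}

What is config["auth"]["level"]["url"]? "/var/log"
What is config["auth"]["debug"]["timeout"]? "us-east-1"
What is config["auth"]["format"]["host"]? 5.69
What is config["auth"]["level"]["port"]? "development"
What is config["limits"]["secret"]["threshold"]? 1.77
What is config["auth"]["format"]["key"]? 6379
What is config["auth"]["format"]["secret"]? 80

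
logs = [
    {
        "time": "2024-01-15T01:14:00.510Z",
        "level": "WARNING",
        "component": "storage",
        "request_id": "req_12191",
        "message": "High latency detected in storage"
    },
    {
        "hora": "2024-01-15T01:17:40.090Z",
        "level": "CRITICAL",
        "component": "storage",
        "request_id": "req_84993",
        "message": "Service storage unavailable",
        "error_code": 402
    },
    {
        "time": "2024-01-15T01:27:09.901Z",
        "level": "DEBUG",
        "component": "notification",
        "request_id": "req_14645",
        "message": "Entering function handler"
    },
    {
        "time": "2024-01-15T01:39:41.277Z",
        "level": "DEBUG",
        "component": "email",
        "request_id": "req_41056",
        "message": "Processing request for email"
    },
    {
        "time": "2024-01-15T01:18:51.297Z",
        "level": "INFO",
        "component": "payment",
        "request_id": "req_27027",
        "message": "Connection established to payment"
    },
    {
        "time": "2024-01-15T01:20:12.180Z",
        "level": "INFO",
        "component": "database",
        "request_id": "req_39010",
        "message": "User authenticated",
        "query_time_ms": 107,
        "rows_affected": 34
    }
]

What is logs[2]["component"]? "notification"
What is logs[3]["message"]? "Processing request for email"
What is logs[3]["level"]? "DEBUG"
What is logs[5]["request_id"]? "req_39010"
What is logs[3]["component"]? "email"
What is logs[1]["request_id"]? "req_84993"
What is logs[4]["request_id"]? "req_27027"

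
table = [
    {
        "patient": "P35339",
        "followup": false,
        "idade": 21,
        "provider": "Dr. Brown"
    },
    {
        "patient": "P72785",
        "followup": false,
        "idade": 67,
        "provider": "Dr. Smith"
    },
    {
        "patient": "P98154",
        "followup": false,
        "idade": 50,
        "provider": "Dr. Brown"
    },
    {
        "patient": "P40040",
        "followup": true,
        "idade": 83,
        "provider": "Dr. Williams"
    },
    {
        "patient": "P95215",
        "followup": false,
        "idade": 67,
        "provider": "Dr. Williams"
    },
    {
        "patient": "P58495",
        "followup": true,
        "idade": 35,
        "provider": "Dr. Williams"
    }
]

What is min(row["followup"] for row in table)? False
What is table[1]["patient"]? "P72785"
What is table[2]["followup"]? False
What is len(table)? 6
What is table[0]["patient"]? "P35339"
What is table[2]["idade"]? 50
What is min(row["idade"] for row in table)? 21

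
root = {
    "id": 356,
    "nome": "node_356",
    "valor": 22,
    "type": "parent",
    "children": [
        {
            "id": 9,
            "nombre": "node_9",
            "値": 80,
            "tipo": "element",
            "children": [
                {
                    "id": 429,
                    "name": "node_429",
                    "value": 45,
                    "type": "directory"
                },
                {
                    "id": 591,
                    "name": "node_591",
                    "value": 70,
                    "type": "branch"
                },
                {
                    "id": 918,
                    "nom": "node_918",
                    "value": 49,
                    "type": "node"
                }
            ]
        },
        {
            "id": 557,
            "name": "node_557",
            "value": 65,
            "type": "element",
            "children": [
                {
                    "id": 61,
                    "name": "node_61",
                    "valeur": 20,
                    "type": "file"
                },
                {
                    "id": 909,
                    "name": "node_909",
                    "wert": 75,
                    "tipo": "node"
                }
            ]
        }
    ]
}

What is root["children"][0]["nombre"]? "node_9"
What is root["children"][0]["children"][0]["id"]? 429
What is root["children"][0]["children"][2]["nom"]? "node_918"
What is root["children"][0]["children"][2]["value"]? 49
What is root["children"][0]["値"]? 80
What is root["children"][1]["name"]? "node_557"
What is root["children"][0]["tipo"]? "element"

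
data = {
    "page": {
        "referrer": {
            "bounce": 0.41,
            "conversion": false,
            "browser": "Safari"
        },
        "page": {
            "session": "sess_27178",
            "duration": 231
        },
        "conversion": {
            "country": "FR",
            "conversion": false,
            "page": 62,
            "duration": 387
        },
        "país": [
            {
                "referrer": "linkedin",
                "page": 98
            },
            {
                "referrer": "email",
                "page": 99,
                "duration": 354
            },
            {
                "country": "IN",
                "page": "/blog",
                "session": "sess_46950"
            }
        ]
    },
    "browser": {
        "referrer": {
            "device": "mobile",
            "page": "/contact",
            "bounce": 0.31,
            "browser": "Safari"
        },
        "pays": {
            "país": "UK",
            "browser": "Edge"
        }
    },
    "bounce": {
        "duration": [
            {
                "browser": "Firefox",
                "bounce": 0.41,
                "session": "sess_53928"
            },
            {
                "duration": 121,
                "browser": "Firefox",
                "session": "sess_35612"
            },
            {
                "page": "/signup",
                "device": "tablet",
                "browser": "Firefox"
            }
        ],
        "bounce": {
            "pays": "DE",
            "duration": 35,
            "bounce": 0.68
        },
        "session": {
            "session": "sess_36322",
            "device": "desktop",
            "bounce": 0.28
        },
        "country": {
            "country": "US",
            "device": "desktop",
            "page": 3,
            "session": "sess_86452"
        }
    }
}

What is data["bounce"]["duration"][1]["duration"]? 121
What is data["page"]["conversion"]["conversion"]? False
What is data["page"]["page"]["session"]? "sess_27178"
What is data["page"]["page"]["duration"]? 231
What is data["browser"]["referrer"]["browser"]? "Safari"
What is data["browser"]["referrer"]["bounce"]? 0.31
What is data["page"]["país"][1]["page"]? 99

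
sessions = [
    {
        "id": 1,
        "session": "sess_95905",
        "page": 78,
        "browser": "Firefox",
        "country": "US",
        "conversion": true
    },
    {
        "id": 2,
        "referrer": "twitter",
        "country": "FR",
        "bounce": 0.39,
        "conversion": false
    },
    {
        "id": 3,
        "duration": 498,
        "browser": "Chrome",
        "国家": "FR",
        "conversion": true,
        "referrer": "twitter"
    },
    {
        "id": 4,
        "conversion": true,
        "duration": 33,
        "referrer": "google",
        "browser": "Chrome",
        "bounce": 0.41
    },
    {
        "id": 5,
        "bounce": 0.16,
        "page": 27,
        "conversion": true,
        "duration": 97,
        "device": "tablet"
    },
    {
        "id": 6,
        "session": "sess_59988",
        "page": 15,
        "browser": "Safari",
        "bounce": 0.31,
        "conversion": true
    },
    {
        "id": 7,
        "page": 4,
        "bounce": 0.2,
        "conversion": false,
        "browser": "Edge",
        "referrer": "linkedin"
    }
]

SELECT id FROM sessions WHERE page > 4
[1, 5, 6]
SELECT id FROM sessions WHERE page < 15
[7]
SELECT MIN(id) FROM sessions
1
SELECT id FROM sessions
[1, 2, 3, 4, 5, 6, 7]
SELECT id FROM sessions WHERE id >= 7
[7]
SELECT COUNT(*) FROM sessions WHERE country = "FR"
1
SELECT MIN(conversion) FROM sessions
False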